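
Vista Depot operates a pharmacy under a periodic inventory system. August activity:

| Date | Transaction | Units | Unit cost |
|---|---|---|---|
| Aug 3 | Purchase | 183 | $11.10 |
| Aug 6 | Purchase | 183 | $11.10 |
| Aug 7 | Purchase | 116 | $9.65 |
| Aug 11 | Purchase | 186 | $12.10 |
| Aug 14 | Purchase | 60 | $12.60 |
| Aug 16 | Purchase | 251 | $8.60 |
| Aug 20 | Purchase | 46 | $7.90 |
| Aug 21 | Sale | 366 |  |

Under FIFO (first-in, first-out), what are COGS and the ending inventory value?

COGS = $4,062.60; ending inventory = $6,648.00

Aug 21, 366 sold [FIFO — oldest first]: 183 @ $11.10 + 183 @ $11.10 = $4,062.60
Ending inventory: 116 @ $9.65 + 186 @ $12.10 + 60 @ $12.60 + 251 @ $8.60 + 46 @ $7.90 = $6,648.00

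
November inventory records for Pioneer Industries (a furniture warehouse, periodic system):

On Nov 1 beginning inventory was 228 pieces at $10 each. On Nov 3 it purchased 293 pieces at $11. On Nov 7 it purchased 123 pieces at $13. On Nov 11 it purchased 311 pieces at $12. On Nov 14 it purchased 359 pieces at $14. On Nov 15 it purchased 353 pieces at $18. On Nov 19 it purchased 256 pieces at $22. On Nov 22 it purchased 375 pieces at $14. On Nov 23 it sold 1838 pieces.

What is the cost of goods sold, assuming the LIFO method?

Nov 23, 1838 sold [LIFO — newest first]: 375 @ $14 + 256 @ $22 + 353 @ $18 + 359 @ $14 + 311 @ $12 + 123 @ $13 + 61 @ $11 = $28,264
Ending inventory: 228 @ $10 + 232 @ $11 = $4,832
Check: goods available $33,096 = COGS $28,264 + ending $4,832

COGS = $28,264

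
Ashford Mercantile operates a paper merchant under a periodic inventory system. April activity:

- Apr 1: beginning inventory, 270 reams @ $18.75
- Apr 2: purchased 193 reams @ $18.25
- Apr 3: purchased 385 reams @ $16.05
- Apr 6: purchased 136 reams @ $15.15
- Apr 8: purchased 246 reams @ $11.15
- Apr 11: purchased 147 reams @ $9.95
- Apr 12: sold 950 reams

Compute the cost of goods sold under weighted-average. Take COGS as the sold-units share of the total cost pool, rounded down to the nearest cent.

Apr 12, sell 950: 950/1377 × $21,029.95 → $14,508.68
Ending inventory (cost pool remaining) = $6,521.27

COGS = $14,508.68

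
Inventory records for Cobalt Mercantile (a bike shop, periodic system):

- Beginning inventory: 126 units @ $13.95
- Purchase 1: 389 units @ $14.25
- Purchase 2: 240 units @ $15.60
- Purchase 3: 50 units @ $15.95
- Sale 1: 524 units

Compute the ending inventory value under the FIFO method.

Sale 1 (524) [FIFO — oldest first]: 126 @ $13.95 + 389 @ $14.25 + 9 @ $15.60 = $7,441.35
Ending inventory: 231 @ $15.60 + 50 @ $15.95 = $4,401.10

Ending inventory = $4,401.10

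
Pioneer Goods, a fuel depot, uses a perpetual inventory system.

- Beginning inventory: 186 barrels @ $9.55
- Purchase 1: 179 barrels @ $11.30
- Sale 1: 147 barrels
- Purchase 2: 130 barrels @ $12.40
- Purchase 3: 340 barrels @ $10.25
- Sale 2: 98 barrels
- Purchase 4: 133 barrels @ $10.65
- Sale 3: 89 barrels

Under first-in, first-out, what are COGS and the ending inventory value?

Sale 1 (147) [FIFO — oldest first]: 147 @ $9.55 = $1,403.85
Sale 2 (98) [FIFO — oldest first]: 39 @ $9.55 + 59 @ $11.30 = $1,039.15
Sale 3 (89) [FIFO — oldest first]: 89 @ $11.30 = $1,005.70
Total COGS = $1,403.85 + $1,039.15 + $1,005.70 = $3,448.70
Ending inventory: 31 @ $11.30 + 130 @ $12.40 + 340 @ $10.25 + 133 @ $10.65 = $6,863.75

COGS = $3,448.70; ending inventory = $6,863.75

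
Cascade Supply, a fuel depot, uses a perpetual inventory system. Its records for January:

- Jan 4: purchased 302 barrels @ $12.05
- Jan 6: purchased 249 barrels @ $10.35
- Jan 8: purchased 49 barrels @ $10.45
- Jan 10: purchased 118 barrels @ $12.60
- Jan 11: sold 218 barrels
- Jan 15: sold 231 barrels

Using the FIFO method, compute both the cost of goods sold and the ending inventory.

Jan 11, 218 sold [FIFO — oldest first]: 218 @ $12.05 = $2,626.90
Jan 15, 231 sold [FIFO — oldest first]: 84 @ $12.05 + 147 @ $10.35 = $2,533.65
Total COGS = $2,626.90 + $2,533.65 = $5,160.55
Ending inventory: 102 @ $10.35 + 49 @ $10.45 + 118 @ $12.60 = $3,054.55

COGS = $5,160.55; ending inventory = $3,054.55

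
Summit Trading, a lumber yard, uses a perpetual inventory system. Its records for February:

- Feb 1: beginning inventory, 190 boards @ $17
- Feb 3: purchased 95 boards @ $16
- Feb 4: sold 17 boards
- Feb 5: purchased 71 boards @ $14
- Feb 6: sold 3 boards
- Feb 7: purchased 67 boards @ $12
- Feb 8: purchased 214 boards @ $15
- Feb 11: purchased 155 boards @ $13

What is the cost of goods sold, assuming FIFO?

Feb 4, 17 sold [FIFO — oldest first]: 17 @ $17 = $289
Feb 6, 3 sold [FIFO — oldest first]: 3 @ $17 = $51
Total COGS = $289 + $51 = $340
Ending inventory: 170 @ $17 + 95 @ $16 + 71 @ $14 + 67 @ $12 + 214 @ $15 + 155 @ $13 = $11,433
Check: goods available $11,773 = COGS $340 + ending $11,433

COGS = $340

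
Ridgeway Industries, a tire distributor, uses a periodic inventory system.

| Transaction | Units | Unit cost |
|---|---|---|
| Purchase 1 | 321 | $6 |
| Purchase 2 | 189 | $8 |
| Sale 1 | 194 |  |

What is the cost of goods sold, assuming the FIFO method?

COGS = $1,164

Sale 1 (194) [FIFO — oldest first]: 194 @ $6 = $1,164
Ending inventory: 127 @ $6 + 189 @ $8 = $2,274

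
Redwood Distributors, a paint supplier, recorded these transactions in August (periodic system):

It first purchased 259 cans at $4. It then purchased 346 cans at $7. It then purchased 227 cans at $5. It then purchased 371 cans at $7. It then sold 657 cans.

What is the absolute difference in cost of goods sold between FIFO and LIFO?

FIFO COGS: 259 @ $4 + 346 @ $7 + 52 @ $5 = $3,718
LIFO COGS: 371 @ $7 + 227 @ $5 + 59 @ $7 = $4,145
Difference = |$3,718 − $4,145| = $427

$427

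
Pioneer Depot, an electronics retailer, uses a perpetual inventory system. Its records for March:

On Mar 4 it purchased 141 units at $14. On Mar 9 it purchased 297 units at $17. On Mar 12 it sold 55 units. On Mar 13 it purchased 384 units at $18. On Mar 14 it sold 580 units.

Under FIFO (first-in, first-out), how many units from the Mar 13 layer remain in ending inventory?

Mar 12, 55 sold [FIFO — oldest first]: 55 @ $14 = $770
Mar 14, 580 sold [FIFO — oldest first]: 86 @ $14 + 297 @ $17 + 197 @ $18 = $9,799
Total COGS = $770 + $9,799 = $10,569
Ending inventory: 187 @ $18 = $3,366

187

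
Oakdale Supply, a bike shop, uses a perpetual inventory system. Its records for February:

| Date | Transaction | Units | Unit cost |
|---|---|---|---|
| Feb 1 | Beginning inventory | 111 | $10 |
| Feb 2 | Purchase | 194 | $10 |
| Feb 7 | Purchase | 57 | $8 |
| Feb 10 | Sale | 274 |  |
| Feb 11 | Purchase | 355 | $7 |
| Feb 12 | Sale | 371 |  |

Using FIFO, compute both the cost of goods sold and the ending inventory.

Feb 10, 274 sold [FIFO — oldest first]: 111 @ $10 + 163 @ $10 = $2,740
Feb 12, 371 sold [FIFO — oldest first]: 31 @ $10 + 57 @ $8 + 283 @ $7 = $2,747
Total COGS = $2,740 + $2,747 = $5,487
Ending inventory: 72 @ $7 = $504

COGS = $5,487; ending inventory = $504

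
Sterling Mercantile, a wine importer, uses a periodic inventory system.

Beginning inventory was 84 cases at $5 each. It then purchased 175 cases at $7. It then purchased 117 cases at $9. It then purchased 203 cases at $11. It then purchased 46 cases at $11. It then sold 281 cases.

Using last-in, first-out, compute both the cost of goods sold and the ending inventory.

Sale 1 (281) [LIFO — newest first]: 46 @ $11 + 203 @ $11 + 32 @ $9 = $3,027
Ending inventory: 84 @ $5 + 175 @ $7 + 85 @ $9 = $2,410

COGS = $3,027; ending inventory = $2,410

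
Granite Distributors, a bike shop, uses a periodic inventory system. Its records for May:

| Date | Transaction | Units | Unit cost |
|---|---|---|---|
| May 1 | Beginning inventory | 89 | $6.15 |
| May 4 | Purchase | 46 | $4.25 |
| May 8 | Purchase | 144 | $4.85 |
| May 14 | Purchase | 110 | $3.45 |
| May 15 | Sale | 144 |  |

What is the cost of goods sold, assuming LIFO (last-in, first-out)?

May 15, 144 sold [LIFO — newest first]: 110 @ $3.45 + 34 @ $4.85 = $544.40
Ending inventory: 89 @ $6.15 + 46 @ $4.25 + 110 @ $4.85 = $1,276.35

COGS = $544.40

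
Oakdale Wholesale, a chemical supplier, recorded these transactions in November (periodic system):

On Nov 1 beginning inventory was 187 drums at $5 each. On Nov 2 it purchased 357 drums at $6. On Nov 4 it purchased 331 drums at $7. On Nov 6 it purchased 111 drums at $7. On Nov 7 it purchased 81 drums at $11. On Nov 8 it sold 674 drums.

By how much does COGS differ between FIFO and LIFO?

$904

FIFO COGS: 187 @ $5 + 357 @ $6 + 130 @ $7 = $3,987
LIFO COGS: 81 @ $11 + 111 @ $7 + 331 @ $7 + 151 @ $6 = $4,891
Difference = |$3,987 − $4,891| = $904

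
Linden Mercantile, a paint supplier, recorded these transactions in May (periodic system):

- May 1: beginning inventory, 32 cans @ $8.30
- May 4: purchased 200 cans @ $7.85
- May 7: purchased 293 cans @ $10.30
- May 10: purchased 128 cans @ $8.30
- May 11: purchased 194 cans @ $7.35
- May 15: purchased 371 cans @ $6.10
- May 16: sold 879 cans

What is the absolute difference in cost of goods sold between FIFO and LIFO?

$869.80

FIFO COGS: 32 @ $8.30 + 200 @ $7.85 + 293 @ $10.30 + 128 @ $8.30 + 194 @ $7.35 + 32 @ $6.10 = $7,537.00
LIFO COGS: 371 @ $6.10 + 194 @ $7.35 + 128 @ $8.30 + 186 @ $10.30 = $6,667.20
Difference = |$7,537.00 − $6,667.20| = $869.80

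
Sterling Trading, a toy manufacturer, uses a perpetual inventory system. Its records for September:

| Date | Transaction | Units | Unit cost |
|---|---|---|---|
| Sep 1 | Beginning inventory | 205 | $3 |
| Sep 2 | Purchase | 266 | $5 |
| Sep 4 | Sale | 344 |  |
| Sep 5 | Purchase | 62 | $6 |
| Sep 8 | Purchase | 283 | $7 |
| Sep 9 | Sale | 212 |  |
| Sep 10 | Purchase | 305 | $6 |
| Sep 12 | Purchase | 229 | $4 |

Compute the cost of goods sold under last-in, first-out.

COGS = $3,048

Sep 4, 344 sold [LIFO — newest first]: 266 @ $5 + 78 @ $3 = $1,564
Sep 9, 212 sold [LIFO — newest first]: 212 @ $7 = $1,484
Total COGS = $1,564 + $1,484 = $3,048
Ending inventory: 127 @ $3 + 62 @ $6 + 71 @ $7 + 305 @ $6 + 229 @ $4 = $3,996
Check: goods available $7,044 = COGS $3,048 + ending $3,996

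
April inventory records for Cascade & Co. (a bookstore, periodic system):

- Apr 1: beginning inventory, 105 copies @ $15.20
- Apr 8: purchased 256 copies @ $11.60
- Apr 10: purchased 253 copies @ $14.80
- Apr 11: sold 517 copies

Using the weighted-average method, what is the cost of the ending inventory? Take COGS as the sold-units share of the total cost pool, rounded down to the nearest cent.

Apr 11, sell 517: 517/614 × $8,310.00 → $6,997.18
Ending inventory (cost pool remaining) = $1,312.82

Ending inventory = $1,312.82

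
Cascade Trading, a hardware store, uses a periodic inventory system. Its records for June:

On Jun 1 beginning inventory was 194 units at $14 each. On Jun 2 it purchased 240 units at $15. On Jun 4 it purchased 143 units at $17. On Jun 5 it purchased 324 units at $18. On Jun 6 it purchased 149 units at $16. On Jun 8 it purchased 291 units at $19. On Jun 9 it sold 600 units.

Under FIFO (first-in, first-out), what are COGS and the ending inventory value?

Jun 9, 600 sold [FIFO — oldest first]: 194 @ $14 + 240 @ $15 + 143 @ $17 + 23 @ $18 = $9,161
Ending inventory: 301 @ $18 + 149 @ $16 + 291 @ $19 = $13,331
Check: goods available $22,492 = COGS $9,161 + ending $13,331

COGS = $9,161; ending inventory = $13,331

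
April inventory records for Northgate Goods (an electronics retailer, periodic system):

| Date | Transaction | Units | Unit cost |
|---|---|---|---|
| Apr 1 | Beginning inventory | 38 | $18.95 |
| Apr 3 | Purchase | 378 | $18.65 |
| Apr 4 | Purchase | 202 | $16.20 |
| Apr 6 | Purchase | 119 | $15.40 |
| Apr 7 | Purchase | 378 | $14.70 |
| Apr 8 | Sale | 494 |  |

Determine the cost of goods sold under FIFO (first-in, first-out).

Apr 8, 494 sold [FIFO — oldest first]: 38 @ $18.95 + 378 @ $18.65 + 78 @ $16.20 = $9,033.40
Ending inventory: 124 @ $16.20 + 119 @ $15.40 + 378 @ $14.70 = $9,398.00
Check: goods available $18,431.40 = COGS $9,033.40 + ending $9,398.00

COGS = $9,033.40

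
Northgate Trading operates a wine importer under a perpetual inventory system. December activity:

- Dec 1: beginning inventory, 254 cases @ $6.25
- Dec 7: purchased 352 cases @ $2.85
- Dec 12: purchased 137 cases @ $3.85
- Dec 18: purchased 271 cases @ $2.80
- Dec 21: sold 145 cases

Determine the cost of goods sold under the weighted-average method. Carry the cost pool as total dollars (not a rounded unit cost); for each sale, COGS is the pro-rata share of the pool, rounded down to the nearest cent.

COGS = $554.39

After Dec 1: 254 on hand, pool $1,587.50 (≈ $6.2500 each)
After Dec 7: 606 on hand, pool $2,590.70 (≈ $4.2751 each)
After Dec 12: 743 on hand, pool $3,118.15 (≈ $4.1967 each)
After Dec 18: 1014 on hand, pool $3,876.95 (≈ $3.8234 each)
Dec 21, sell 145: 145/1014 × $3,876.95 → $554.39
Ending inventory (cost pool remaining) = $3,322.56
Check: goods available $3,876.95 = COGS $554.39 + ending $3,322.56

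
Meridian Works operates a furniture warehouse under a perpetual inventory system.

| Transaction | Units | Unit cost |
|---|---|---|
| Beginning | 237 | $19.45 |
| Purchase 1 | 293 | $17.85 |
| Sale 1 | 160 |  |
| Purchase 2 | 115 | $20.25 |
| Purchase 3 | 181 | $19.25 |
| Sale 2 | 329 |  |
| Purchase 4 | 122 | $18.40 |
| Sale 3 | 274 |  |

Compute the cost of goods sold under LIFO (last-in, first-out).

COGS = $14,299.25

Sale 1 (160) [LIFO — newest first]: 160 @ $17.85 = $2,856.00
Sale 2 (329) [LIFO — newest first]: 181 @ $19.25 + 115 @ $20.25 + 33 @ $17.85 = $6,402.05
Sale 3 (274) [LIFO — newest first]: 122 @ $18.40 + 100 @ $17.85 + 52 @ $19.45 = $5,041.20
Total COGS = $2,856.00 + $6,402.05 + $5,041.20 = $14,299.25
Ending inventory: 185 @ $19.45 = $3,598.25
Check: goods available $17,897.50 = COGS $14,299.25 + ending $3,598.25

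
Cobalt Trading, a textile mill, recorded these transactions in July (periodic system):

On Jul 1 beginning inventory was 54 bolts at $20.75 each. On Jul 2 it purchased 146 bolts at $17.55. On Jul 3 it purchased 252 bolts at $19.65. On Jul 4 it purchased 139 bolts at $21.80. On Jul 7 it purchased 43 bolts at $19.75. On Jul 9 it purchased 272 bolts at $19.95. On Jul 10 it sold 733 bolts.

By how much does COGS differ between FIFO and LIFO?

FIFO COGS: 54 @ $20.75 + 146 @ $17.55 + 252 @ $19.65 + 139 @ $21.80 + 43 @ $19.75 + 99 @ $19.95 = $14,489.10
LIFO COGS: 272 @ $19.95 + 43 @ $19.75 + 139 @ $21.80 + 252 @ $19.65 + 27 @ $17.55 = $14,731.50
Difference = |$14,489.10 − $14,731.50| = $242.40

$242.40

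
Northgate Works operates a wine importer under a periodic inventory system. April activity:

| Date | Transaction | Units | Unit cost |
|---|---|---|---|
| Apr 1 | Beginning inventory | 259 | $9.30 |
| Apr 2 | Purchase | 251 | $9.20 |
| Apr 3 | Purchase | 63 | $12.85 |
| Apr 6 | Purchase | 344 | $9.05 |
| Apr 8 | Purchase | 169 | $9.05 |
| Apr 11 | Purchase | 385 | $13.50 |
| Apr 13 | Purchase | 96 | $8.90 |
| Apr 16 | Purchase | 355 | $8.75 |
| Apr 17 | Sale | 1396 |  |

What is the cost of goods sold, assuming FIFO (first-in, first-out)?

Apr 17, 1396 sold [FIFO — oldest first]: 259 @ $9.30 + 251 @ $9.20 + 63 @ $12.85 + 344 @ $9.05 + 169 @ $9.05 + 310 @ $13.50 = $14,355.10
Ending inventory: 75 @ $13.50 + 96 @ $8.90 + 355 @ $8.75 = $4,973.15

COGS = $14,355.10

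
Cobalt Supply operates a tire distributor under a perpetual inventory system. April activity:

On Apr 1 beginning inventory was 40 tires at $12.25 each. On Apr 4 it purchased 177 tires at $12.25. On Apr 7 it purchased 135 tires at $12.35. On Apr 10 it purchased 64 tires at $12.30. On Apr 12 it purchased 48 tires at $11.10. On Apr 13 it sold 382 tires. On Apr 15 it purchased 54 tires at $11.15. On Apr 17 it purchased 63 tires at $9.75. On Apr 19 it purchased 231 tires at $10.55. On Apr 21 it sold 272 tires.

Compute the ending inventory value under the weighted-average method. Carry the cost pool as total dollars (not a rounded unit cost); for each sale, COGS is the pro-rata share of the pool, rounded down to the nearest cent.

After Apr 1: 40 on hand, pool $490.00 (≈ $12.2500 each)
After Apr 4: 217 on hand, pool $2,658.25 (≈ $12.2500 each)
After Apr 7: 352 on hand, pool $4,325.50 (≈ $12.2884 each)
After Apr 10: 416 on hand, pool $5,112.70 (≈ $12.2901 each)
After Apr 12: 464 on hand, pool $5,645.50 (≈ $12.1670 each)
Apr 13, sell 382: 382/464 × $5,645.50 → $4,647.80
After Apr 15: 136 on hand, pool $1,599.80 (≈ $11.7632 each)
After Apr 17: 199 on hand, pool $2,214.05 (≈ $11.1259 each)
After Apr 19: 430 on hand, pool $4,651.10 (≈ $10.8165 each)
Apr 21, sell 272: 272/430 × $4,651.10 → $2,942.09
Total COGS = $4,647.80 + $2,942.09 = $7,589.89
Ending inventory (cost pool remaining) = $1,709.01

Ending inventory = $1,709.01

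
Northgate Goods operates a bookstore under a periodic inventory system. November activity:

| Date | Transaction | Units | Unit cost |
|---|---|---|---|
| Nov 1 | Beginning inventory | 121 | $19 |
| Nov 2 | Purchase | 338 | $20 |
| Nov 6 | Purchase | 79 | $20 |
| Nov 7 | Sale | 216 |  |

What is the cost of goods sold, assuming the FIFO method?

COGS = $4,199

Nov 7, 216 sold [FIFO — oldest first]: 121 @ $19 + 95 @ $20 = $4,199
Ending inventory: 243 @ $20 + 79 @ $20 = $6,440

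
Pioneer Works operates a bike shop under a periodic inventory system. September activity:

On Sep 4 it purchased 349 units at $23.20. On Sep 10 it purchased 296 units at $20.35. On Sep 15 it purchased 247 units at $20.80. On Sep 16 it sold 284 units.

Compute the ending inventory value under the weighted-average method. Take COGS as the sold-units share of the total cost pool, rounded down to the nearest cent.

Sep 16, sell 284: 284/892 × $19,258.00 → $6,131.47
Ending inventory (cost pool remaining) = $13,126.53

Ending inventory = $13,126.53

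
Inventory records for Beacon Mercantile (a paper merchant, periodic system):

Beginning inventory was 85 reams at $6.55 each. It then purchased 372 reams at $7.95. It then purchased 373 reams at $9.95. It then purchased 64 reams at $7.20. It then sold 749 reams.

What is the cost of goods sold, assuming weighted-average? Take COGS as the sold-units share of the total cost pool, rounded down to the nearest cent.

COGS = $6,439.64

Sale 1, sell 749: 749/894 × $7,686.30 → $6,439.64
Ending inventory (cost pool remaining) = $1,246.66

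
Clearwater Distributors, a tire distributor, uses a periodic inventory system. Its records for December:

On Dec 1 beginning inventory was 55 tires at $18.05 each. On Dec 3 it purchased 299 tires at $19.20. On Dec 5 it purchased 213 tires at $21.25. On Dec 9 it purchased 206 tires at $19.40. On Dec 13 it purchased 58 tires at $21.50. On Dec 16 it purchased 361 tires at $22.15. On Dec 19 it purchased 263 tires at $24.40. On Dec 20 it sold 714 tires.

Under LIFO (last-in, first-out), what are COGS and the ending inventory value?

COGS = $16,281.15; ending inventory = $14,635.40

Dec 20, 714 sold [LIFO — newest first]: 263 @ $24.40 + 361 @ $22.15 + 58 @ $21.50 + 32 @ $19.40 = $16,281.15
Ending inventory: 55 @ $18.05 + 299 @ $19.20 + 213 @ $21.25 + 174 @ $19.40 = $14,635.40
Check: goods available $30,916.55 = COGS $16,281.15 + ending $14,635.40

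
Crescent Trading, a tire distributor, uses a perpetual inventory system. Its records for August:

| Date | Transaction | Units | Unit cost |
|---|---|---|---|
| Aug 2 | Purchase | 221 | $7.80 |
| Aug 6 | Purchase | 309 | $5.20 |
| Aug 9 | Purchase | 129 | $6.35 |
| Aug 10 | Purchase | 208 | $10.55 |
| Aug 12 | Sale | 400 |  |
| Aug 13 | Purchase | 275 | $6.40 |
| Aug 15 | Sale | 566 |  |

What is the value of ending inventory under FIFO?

Ending inventory = $1,126.40

Aug 12, 400 sold [FIFO — oldest first]: 221 @ $7.80 + 179 @ $5.20 = $2,654.60
Aug 15, 566 sold [FIFO — oldest first]: 130 @ $5.20 + 129 @ $6.35 + 208 @ $10.55 + 99 @ $6.40 = $4,323.15
Total COGS = $2,654.60 + $4,323.15 = $6,977.75
Ending inventory: 176 @ $6.40 = $1,126.40
Check: goods available $8,104.15 = COGS $6,977.75 + ending $1,126.40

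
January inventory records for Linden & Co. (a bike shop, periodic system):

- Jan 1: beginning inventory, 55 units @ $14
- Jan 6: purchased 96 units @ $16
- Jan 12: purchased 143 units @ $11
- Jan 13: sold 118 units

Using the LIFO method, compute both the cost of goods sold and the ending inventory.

COGS = $1,298; ending inventory = $2,581

Jan 13, 118 sold [LIFO — newest first]: 118 @ $11 = $1,298
Ending inventory: 55 @ $14 + 96 @ $16 + 25 @ $11 = $2,581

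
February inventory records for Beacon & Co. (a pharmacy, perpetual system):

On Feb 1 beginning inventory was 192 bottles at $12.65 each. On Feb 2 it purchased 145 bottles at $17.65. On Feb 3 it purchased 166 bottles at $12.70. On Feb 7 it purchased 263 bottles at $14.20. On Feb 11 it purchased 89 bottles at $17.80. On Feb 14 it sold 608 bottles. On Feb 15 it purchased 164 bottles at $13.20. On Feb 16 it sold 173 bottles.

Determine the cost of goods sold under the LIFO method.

Feb 14, 608 sold [LIFO — newest first]: 89 @ $17.80 + 263 @ $14.20 + 166 @ $12.70 + 90 @ $17.65 = $9,015.50
Feb 16, 173 sold [LIFO — newest first]: 164 @ $13.20 + 9 @ $17.65 = $2,323.65
Total COGS = $9,015.50 + $2,323.65 = $11,339.15
Ending inventory: 192 @ $12.65 + 46 @ $17.65 = $3,240.70
Check: goods available $14,579.85 = COGS $11,339.15 + ending $3,240.70

COGS = $11,339.15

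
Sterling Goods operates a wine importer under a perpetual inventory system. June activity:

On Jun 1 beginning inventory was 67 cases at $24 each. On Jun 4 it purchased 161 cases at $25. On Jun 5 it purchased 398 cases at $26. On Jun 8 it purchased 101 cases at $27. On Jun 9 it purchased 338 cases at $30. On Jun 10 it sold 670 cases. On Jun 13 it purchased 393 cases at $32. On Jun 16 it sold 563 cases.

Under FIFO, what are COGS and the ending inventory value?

Jun 10, 670 sold [FIFO — oldest first]: 67 @ $24 + 161 @ $25 + 398 @ $26 + 44 @ $27 = $17,169
Jun 16, 563 sold [FIFO — oldest first]: 57 @ $27 + 338 @ $30 + 168 @ $32 = $17,055
Total COGS = $17,169 + $17,055 = $34,224
Ending inventory: 225 @ $32 = $7,200
Check: goods available $41,424 = COGS $34,224 + ending $7,200

COGS = $34,224; ending inventory = $7,200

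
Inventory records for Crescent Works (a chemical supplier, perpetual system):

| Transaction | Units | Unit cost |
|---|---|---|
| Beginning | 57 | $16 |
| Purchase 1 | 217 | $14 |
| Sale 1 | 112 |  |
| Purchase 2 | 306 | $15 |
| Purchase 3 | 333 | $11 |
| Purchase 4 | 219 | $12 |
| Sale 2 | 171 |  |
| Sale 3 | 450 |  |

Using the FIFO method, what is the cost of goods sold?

Sale 1 (112) [FIFO — oldest first]: 57 @ $16 + 55 @ $14 = $1,682
Sale 2 (171) [FIFO — oldest first]: 162 @ $14 + 9 @ $15 = $2,403
Sale 3 (450) [FIFO — oldest first]: 297 @ $15 + 153 @ $11 = $6,138
Total COGS = $1,682 + $2,403 + $6,138 = $10,223
Ending inventory: 180 @ $11 + 219 @ $12 = $4,608

COGS = $10,223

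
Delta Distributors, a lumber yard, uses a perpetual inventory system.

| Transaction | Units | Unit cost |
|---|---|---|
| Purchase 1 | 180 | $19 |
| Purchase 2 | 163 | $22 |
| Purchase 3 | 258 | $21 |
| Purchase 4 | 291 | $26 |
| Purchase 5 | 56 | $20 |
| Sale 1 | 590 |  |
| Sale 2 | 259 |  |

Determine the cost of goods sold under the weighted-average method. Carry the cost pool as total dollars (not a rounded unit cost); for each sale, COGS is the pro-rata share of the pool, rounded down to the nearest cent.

COGS = $18,905.47

After Purchase 1: 180 on hand, pool $3,420.00 (≈ $19.0000 each)
After Purchase 2: 343 on hand, pool $7,006.00 (≈ $20.4257 each)
After Purchase 3: 601 on hand, pool $12,424.00 (≈ $20.6722 each)
After Purchase 4: 892 on hand, pool $19,990.00 (≈ $22.4103 each)
After Purchase 5: 948 on hand, pool $21,110.00 (≈ $22.2679 each)
Sale 1, sell 590: 590/948 × $21,110.00 → $13,138.08
Sale 2, sell 259: 259/358 × $7,971.92 → $5,767.39
Total COGS = $13,138.08 + $5,767.39 = $18,905.47
Ending inventory (cost pool remaining) = $2,204.53
Check: goods available $21,110.00 = COGS $18,905.47 + ending $2,204.53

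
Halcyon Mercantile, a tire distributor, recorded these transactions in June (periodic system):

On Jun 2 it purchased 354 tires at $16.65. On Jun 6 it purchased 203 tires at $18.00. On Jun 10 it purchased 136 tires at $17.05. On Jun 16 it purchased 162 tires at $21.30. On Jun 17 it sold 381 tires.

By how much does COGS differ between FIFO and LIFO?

$883.30

FIFO COGS: 354 @ $16.65 + 27 @ $18.00 = $6,380.10
LIFO COGS: 162 @ $21.30 + 136 @ $17.05 + 83 @ $18.00 = $7,263.40
Difference = |$6,380.10 − $7,263.40| = $883.30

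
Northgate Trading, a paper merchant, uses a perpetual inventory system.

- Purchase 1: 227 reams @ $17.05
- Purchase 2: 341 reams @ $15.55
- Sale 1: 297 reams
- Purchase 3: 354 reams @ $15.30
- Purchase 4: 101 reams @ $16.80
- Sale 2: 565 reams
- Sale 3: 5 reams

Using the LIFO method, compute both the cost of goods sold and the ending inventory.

COGS = $13,626.10; ending inventory = $2,659.80

Sale 1 (297) [LIFO — newest first]: 297 @ $15.55 = $4,618.35
Sale 2 (565) [LIFO — newest first]: 101 @ $16.80 + 354 @ $15.30 + 44 @ $15.55 + 66 @ $17.05 = $8,922.50
Sale 3 (5) [LIFO — newest first]: 5 @ $17.05 = $85.25
Total COGS = $4,618.35 + $8,922.50 + $85.25 = $13,626.10
Ending inventory: 156 @ $17.05 = $2,659.80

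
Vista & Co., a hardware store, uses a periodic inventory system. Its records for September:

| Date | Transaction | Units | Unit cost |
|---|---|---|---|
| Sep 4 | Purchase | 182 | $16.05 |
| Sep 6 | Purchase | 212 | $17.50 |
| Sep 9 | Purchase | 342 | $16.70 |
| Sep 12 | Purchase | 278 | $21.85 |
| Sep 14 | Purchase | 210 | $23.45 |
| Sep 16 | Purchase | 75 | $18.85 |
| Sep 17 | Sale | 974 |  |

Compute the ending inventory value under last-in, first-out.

Ending inventory = $5,423.60

Sep 17, 974 sold [LIFO — newest first]: 75 @ $18.85 + 210 @ $23.45 + 278 @ $21.85 + 342 @ $16.70 + 69 @ $17.50 = $19,331.45
Ending inventory: 182 @ $16.05 + 143 @ $17.50 = $5,423.60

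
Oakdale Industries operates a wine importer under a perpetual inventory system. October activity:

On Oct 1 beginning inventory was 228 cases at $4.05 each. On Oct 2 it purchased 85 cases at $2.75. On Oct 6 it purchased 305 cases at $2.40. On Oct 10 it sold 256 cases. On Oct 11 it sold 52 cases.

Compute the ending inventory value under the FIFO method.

Oct 10, 256 sold [FIFO — oldest first]: 228 @ $4.05 + 28 @ $2.75 = $1,000.40
Oct 11, 52 sold [FIFO — oldest first]: 52 @ $2.75 = $143.00
Total COGS = $1,000.40 + $143.00 = $1,143.40
Ending inventory: 5 @ $2.75 + 305 @ $2.40 = $745.75

Ending inventory = $745.75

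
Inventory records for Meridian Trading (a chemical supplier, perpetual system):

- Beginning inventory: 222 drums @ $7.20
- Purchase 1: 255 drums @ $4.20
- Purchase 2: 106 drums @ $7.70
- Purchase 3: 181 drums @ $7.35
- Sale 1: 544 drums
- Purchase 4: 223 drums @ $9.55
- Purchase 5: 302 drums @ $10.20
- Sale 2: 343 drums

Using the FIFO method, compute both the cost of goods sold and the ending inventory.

COGS = $5,990.60; ending inventory = $4,035.40

Sale 1 (544) [FIFO — oldest first]: 222 @ $7.20 + 255 @ $4.20 + 67 @ $7.70 = $3,185.30
Sale 2 (343) [FIFO — oldest first]: 39 @ $7.70 + 181 @ $7.35 + 123 @ $9.55 = $2,805.30
Total COGS = $3,185.30 + $2,805.30 = $5,990.60
Ending inventory: 100 @ $9.55 + 302 @ $10.20 = $4,035.40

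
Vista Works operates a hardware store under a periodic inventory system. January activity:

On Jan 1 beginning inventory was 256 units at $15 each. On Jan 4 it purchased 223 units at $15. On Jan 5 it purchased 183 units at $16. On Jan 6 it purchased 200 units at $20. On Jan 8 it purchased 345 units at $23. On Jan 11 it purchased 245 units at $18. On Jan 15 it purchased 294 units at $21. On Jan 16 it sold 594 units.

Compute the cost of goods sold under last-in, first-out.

Jan 16, 594 sold [LIFO — newest first]: 294 @ $21 + 245 @ $18 + 55 @ $23 = $11,849
Ending inventory: 256 @ $15 + 223 @ $15 + 183 @ $16 + 200 @ $20 + 290 @ $23 = $20,783
Check: goods available $32,632 = COGS $11,849 + ending $20,783

COGS = $11,849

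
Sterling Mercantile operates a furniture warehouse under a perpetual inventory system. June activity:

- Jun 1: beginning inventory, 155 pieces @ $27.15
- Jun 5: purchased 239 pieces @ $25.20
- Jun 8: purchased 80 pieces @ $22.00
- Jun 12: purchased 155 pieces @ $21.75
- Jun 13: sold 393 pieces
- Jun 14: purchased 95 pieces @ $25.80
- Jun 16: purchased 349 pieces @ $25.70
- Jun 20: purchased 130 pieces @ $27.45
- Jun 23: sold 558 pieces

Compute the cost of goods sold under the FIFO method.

Jun 13, 393 sold [FIFO — oldest first]: 155 @ $27.15 + 238 @ $25.20 = $10,205.85
Jun 23, 558 sold [FIFO — oldest first]: 1 @ $25.20 + 80 @ $22.00 + 155 @ $21.75 + 95 @ $25.80 + 227 @ $25.70 = $13,441.35
Total COGS = $10,205.85 + $13,441.35 = $23,647.20
Ending inventory: 122 @ $25.70 + 130 @ $27.45 = $6,703.90

COGS = $23,647.20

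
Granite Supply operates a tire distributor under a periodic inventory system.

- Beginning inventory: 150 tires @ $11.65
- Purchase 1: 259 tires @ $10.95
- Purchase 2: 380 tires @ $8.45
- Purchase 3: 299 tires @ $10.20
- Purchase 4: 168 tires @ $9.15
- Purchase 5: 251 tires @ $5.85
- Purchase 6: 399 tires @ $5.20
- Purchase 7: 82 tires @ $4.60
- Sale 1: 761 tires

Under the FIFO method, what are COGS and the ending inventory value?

COGS = $7,557.95; ending inventory = $8,743.95

Sale 1 (761) [FIFO — oldest first]: 150 @ $11.65 + 259 @ $10.95 + 352 @ $8.45 = $7,557.95
Ending inventory: 28 @ $8.45 + 299 @ $10.20 + 168 @ $9.15 + 251 @ $5.85 + 399 @ $5.20 + 82 @ $4.60 = $8,743.95
Check: goods available $16,301.90 = COGS $7,557.95 + ending $8,743.95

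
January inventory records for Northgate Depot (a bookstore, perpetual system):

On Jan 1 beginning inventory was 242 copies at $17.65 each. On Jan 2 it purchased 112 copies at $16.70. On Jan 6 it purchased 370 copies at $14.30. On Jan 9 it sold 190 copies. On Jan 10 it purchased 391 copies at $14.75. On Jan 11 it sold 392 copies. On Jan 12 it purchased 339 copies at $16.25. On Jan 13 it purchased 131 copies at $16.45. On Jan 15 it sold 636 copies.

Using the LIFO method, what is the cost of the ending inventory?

Jan 9, 190 sold [LIFO — newest first]: 190 @ $14.30 = $2,717.00
Jan 11, 392 sold [LIFO — newest first]: 391 @ $14.75 + 1 @ $14.30 = $5,781.55
Jan 15, 636 sold [LIFO — newest first]: 131 @ $16.45 + 339 @ $16.25 + 166 @ $14.30 = $10,037.50
Total COGS = $2,717.00 + $5,781.55 + $10,037.50 = $18,536.05
Ending inventory: 242 @ $17.65 + 112 @ $16.70 + 13 @ $14.30 = $6,327.60

Ending inventory = $6,327.60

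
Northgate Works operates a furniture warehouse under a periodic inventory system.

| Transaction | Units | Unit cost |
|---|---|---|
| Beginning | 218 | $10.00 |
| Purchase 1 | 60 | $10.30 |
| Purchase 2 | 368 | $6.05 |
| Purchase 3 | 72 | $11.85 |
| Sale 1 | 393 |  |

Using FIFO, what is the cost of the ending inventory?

Sale 1 (393) [FIFO — oldest first]: 218 @ $10.00 + 60 @ $10.30 + 115 @ $6.05 = $3,493.75
Ending inventory: 253 @ $6.05 + 72 @ $11.85 = $2,383.85

Ending inventory = $2,383.85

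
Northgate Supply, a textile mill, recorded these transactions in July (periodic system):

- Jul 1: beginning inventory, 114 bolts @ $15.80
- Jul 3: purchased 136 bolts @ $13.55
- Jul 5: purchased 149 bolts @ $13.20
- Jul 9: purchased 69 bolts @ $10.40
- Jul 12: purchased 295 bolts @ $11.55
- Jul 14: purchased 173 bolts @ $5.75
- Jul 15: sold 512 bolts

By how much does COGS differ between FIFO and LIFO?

$1,977.00

FIFO COGS: 114 @ $15.80 + 136 @ $13.55 + 149 @ $13.20 + 69 @ $10.40 + 44 @ $11.55 = $6,836.60
LIFO COGS: 173 @ $5.75 + 295 @ $11.55 + 44 @ $10.40 = $4,859.60
Difference = |$6,836.60 − $4,859.60| = $1,977.00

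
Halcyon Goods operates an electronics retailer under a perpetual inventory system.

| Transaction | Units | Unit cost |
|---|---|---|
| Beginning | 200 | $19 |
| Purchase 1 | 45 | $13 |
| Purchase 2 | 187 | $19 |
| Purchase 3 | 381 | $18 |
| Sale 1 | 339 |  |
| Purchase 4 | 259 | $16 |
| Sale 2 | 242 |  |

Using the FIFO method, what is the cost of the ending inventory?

Sale 1 (339) [FIFO — oldest first]: 200 @ $19 + 45 @ $13 + 94 @ $19 = $6,171
Sale 2 (242) [FIFO — oldest first]: 93 @ $19 + 149 @ $18 = $4,449
Total COGS = $6,171 + $4,449 = $10,620
Ending inventory: 232 @ $18 + 259 @ $16 = $8,320

Ending inventory = $8,320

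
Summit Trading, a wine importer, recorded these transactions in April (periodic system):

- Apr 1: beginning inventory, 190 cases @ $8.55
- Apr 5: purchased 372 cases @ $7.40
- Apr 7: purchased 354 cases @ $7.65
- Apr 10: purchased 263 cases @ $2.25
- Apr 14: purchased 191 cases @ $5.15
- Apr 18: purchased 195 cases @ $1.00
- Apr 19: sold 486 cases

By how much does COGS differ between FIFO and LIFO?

FIFO COGS: 190 @ $8.55 + 296 @ $7.40 = $3,814.90
LIFO COGS: 195 @ $1.00 + 191 @ $5.15 + 100 @ $2.25 = $1,403.65
Difference = |$3,814.90 − $1,403.65| = $2,411.25

$2,411.25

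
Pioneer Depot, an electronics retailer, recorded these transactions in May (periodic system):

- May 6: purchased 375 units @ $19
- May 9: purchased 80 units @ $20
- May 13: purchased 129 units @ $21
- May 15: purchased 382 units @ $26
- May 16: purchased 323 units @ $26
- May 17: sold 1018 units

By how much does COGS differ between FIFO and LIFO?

$1,897

FIFO COGS: 375 @ $19 + 80 @ $20 + 129 @ $21 + 382 @ $26 + 52 @ $26 = $22,718
LIFO COGS: 323 @ $26 + 382 @ $26 + 129 @ $21 + 80 @ $20 + 104 @ $19 = $24,615
Difference = |$22,718 − $24,615| = $1,897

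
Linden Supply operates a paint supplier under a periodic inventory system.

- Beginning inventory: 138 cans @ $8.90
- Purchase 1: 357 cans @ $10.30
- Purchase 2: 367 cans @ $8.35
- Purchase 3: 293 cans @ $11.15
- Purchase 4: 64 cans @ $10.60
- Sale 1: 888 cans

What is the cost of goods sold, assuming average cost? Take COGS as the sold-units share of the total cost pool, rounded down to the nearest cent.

Sale 1, sell 888: 888/1219 × $11,915.10 → $8,679.74
Ending inventory (cost pool remaining) = $3,235.36

COGS = $8,679.74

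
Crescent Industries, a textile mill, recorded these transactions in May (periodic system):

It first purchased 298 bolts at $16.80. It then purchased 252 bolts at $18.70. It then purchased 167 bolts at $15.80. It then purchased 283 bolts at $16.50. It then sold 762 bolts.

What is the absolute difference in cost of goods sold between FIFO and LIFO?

$71.40

FIFO COGS: 298 @ $16.80 + 252 @ $18.70 + 167 @ $15.80 + 45 @ $16.50 = $13,099.90
LIFO COGS: 283 @ $16.50 + 167 @ $15.80 + 252 @ $18.70 + 60 @ $16.80 = $13,028.50
Difference = |$13,099.90 − $13,028.50| = $71.40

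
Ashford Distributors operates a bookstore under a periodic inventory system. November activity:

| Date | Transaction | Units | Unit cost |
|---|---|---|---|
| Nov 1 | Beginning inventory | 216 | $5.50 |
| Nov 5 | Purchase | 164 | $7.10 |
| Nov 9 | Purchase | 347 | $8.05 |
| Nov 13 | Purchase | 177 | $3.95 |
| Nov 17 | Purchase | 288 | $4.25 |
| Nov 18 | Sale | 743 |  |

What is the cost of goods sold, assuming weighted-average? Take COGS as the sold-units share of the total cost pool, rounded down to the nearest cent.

COGS = $4,406.20

Nov 18, sell 743: 743/1192 × $7,068.90 → $4,406.20
Ending inventory (cost pool remaining) = $2,662.70
Check: goods available $7,068.90 = COGS $4,406.20 + ending $2,662.70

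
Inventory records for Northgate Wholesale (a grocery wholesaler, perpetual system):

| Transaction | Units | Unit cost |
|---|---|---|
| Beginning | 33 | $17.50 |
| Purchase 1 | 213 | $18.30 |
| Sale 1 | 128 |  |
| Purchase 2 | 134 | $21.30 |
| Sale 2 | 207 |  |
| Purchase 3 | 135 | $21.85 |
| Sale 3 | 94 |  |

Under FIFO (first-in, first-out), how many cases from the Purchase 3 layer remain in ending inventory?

Sale 1 (128) [FIFO — oldest first]: 33 @ $17.50 + 95 @ $18.30 = $2,316.00
Sale 2 (207) [FIFO — oldest first]: 118 @ $18.30 + 89 @ $21.30 = $4,055.10
Sale 3 (94) [FIFO — oldest first]: 45 @ $21.30 + 49 @ $21.85 = $2,029.15
Total COGS = $2,316.00 + $4,055.10 + $2,029.15 = $8,400.25
Ending inventory: 86 @ $21.85 = $1,879.10

86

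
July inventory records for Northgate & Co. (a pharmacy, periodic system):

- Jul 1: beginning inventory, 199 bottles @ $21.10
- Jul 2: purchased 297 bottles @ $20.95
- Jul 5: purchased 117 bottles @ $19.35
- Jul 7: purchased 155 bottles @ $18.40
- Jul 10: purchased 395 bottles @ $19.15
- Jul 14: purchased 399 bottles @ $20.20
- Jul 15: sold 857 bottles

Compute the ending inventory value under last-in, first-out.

Jul 15, 857 sold [LIFO — newest first]: 399 @ $20.20 + 395 @ $19.15 + 63 @ $18.40 = $16,783.25
Ending inventory: 199 @ $21.10 + 297 @ $20.95 + 117 @ $19.35 + 92 @ $18.40 = $14,377.80

Ending inventory = $14,377.80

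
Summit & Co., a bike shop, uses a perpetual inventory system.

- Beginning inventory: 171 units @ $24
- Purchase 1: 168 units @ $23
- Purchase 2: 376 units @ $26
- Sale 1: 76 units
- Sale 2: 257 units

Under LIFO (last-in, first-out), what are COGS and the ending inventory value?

COGS = $8,658; ending inventory = $9,086

Sale 1 (76) [LIFO — newest first]: 76 @ $26 = $1,976
Sale 2 (257) [LIFO — newest first]: 257 @ $26 = $6,682
Total COGS = $1,976 + $6,682 = $8,658
Ending inventory: 171 @ $24 + 168 @ $23 + 43 @ $26 = $9,086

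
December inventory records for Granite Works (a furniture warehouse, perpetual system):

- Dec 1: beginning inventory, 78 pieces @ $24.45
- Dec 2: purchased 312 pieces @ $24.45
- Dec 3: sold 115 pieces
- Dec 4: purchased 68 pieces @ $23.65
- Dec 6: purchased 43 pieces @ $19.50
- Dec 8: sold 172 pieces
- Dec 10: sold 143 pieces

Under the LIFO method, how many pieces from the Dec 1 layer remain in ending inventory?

71

Dec 3, 115 sold [LIFO — newest first]: 115 @ $24.45 = $2,811.75
Dec 8, 172 sold [LIFO — newest first]: 43 @ $19.50 + 68 @ $23.65 + 61 @ $24.45 = $3,938.15
Dec 10, 143 sold [LIFO — newest first]: 136 @ $24.45 + 7 @ $24.45 = $3,496.35
Total COGS = $2,811.75 + $3,938.15 + $3,496.35 = $10,246.25
Ending inventory: 71 @ $24.45 = $1,735.95
Check: goods available $11,982.20 = COGS $10,246.25 + ending $1,735.95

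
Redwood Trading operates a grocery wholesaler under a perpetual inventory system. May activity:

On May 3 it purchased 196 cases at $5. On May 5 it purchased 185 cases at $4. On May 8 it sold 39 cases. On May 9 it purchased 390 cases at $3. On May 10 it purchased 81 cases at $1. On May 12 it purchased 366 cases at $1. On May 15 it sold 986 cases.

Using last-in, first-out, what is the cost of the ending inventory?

May 8, 39 sold [LIFO — newest first]: 39 @ $4 = $156
May 15, 986 sold [LIFO — newest first]: 366 @ $1 + 81 @ $1 + 390 @ $3 + 146 @ $4 + 3 @ $5 = $2,216
Total COGS = $156 + $2,216 = $2,372
Ending inventory: 193 @ $5 = $965

Ending inventory = $965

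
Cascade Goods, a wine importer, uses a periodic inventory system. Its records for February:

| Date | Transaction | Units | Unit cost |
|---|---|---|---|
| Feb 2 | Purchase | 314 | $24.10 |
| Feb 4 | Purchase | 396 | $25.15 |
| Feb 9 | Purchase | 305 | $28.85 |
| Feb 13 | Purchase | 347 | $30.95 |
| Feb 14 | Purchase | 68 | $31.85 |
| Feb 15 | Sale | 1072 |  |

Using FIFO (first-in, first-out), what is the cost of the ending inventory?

Ending inventory = $11,141.30

Feb 15, 1072 sold [FIFO — oldest first]: 314 @ $24.10 + 396 @ $25.15 + 305 @ $28.85 + 57 @ $30.95 = $28,090.20
Ending inventory: 290 @ $30.95 + 68 @ $31.85 = $11,141.30
Check: goods available $39,231.50 = COGS $28,090.20 + ending $11,141.30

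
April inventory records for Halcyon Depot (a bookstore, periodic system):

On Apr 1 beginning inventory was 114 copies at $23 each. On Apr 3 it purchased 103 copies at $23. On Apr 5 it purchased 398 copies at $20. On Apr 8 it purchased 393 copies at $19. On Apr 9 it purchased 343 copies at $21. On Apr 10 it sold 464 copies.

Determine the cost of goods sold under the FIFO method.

Apr 10, 464 sold [FIFO — oldest first]: 114 @ $23 + 103 @ $23 + 247 @ $20 = $9,931
Ending inventory: 151 @ $20 + 393 @ $19 + 343 @ $21 = $17,690
Check: goods available $27,621 = COGS $9,931 + ending $17,690

COGS = $9,931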